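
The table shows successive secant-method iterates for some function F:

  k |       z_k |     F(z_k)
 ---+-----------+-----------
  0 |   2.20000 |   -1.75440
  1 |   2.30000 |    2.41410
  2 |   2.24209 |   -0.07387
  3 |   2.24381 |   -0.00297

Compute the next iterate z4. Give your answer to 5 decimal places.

z4 = 2.24381 − (-0.00297)·(2.24381 − 2.24209) / (-0.00297 − (-0.07387))
   = 2.24381 − (-0.0000051)/(0.0709000) = 2.2438821

2.24388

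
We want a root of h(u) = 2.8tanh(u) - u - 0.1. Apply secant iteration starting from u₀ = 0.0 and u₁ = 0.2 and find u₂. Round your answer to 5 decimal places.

h(0.0) = -0.1000000, h(0.2) = 0.2526509
u₂ = 0.2000000 − 0.2526509·(0.2000000 − 0.0000000) / (0.2526509 − (-0.1000000)) = 0.2000000 − (0.0505302)/(0.3526509) = 0.0567133

0.05671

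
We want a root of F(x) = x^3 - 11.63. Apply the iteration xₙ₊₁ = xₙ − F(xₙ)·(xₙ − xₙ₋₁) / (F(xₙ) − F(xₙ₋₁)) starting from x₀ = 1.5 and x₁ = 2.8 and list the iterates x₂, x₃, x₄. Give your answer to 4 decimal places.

2.0777, 2.2257, 2.2692

F(1.5) = -8.255000, F(2.8) = 10.322000
x₂ = 2.800000 − 10.322000·(2.800000 − 1.500000) / (10.322000 − (-8.255000)) = 2.800000 − (13.418600)/(18.577000) = 2.077677
F(2.077677) = -2.661209
x₃ = 2.077677 − (-2.661209)·(2.077677 − 2.800000) / (-2.661209 − 10.322000) = 2.077677 − (1.922253)/(-12.983209) = 2.225734
F(2.225734) = -0.603961
x₄ = 2.225734 − (-0.603961)·(2.225734 − 2.077677) / (-0.603961 − (-2.661209)) = 2.225734 − (-0.089421)/(2.057248) = 2.269200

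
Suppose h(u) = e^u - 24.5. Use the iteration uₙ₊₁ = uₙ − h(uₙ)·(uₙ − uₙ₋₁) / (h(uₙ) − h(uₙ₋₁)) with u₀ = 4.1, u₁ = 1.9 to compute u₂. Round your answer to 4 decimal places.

2.6304

h(4.1) = 35.840288, h(1.9) = -17.814106
u₂ = 1.900000 − (-17.814106)·(1.900000 − 4.100000) / (-17.814106 − 35.840288) = 1.900000 − (39.191032)/(-53.654393) = 2.630435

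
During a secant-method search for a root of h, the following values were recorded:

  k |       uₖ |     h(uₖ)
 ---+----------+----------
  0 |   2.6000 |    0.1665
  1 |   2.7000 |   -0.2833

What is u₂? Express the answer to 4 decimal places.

2.6370

u₂ = 2.7000 − (-0.2833)·(2.7000 − 2.6000) / (-0.2833 − 0.1665)
   = 2.7000 − (-0.028330)/(-0.449800) = 2.637016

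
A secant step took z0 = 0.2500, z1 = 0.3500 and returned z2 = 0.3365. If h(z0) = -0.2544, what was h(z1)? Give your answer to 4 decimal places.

0.0397

The secant line through (0.2500, -0.2544) and (0.3500, h(z1)) crosses zero at z2 = 0.3365.
So (0.2500, -0.2544), (0.3500, h(z1)), (0.3365, 0) are collinear:
h(z1) = -0.2544 · (0.3500 − 0.3365) / (0.2500 − 0.3365) = -0.2544 · (0.013500)/(-0.086500) = 0.039704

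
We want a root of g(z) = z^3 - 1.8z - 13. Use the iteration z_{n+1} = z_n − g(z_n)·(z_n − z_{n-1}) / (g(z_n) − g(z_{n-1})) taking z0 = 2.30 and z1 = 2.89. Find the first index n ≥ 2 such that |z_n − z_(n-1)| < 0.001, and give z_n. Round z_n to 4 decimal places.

g(2.30) = -4.973000, g(2.89) = 5.935569
z2 = 2.890000 − 5.935569·(0.590000)/(10.908569) = 2.568969;  |Δ| = 0.321031
g(2.568969) = -0.669967
z3 = 2.568969 − (-0.669967)·(-0.321031)/(-6.605536) = 2.601530;  |Δ| = 0.032561
g(2.601530) = -0.075710
z4 = 2.601530 − (-0.075710)·(0.032561)/(0.594257) = 2.605678;  |Δ| = 0.004148
g(2.605678) = 0.001184
z5 = 2.605678 − 0.001184·(0.004148)/(0.076894) = 2.605614;  |Δ| = 0.000064
|z5 − z4| = 0.000064 < 0.001

n = 5, z_n = 2.6056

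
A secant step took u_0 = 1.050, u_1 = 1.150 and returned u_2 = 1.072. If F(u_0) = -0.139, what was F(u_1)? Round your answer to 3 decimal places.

The secant line through (1.050, -0.139) and (1.150, F(u_1)) crosses zero at u_2 = 1.072.
So (1.050, -0.139), (1.150, F(u_1)), (1.072, 0) are collinear:
F(u_1) = -0.139 · (1.150 − 1.072) / (1.050 − 1.072) = -0.139 · (0.07800)/(-0.02200) = 0.49282

0.493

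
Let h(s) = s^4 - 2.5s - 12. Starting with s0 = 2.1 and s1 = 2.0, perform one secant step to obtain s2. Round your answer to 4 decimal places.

2.0313

h(2.1) = 2.198100, h(2.0) = -1.000000
s2 = 2.000000 − (-1.000000)·(2.000000 − 2.100000) / (-1.000000 − 2.198100) = 2.000000 − (0.100000)/(-3.198100) = 2.031269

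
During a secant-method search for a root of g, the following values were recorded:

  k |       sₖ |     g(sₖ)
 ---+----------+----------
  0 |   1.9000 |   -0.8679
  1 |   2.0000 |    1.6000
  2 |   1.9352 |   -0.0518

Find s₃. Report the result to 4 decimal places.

s₃ = 1.9352 − (-0.0518)·(1.9352 − 2.0000) / (-0.0518 − 1.6000)
   = 1.9352 − (0.003357)/(-1.651800) = 1.937232

1.9372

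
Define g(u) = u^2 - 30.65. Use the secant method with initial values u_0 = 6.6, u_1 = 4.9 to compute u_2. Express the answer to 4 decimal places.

5.4774

g(6.6) = 12.910000, g(4.9) = -6.640000
u_2 = 4.900000 − (-6.640000)·(4.900000 − 6.600000) / (-6.640000 − 12.910000) = 4.900000 − (11.288000)/(-19.550000) = 5.477391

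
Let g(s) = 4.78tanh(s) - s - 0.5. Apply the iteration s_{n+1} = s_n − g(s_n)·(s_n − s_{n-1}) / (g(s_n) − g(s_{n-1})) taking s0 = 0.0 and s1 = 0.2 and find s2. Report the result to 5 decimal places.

0.13451

g(0.0) = -0.5000000, g(0.2) = 0.2434540
s2 = 0.2000000 − 0.2434540·(0.2000000 − 0.0000000) / (0.2434540 − (-0.5000000)) = 0.2000000 − (0.0486908)/(0.7434540) = 0.1345073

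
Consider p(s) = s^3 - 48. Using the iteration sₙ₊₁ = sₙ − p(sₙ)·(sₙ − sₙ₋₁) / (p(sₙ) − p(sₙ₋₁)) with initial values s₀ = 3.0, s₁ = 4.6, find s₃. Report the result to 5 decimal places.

3.59829

p(3.0) = -21.0000000, p(4.6) = 49.3360000
s₂ = 4.6000000 − 49.3360000·(4.6000000 − 3.0000000) / (49.3360000 − (-21.0000000)) = 4.6000000 − (78.9376000)/(70.3360000) = 3.4777070
p(3.4777070) = -5.9390603
s₃ = 3.4777070 − (-5.9390603)·(3.4777070 − 4.6000000) / (-5.9390603 − 49.3360000) = 3.4777070 − (6.6653658)/(-55.2750603) = 3.5982924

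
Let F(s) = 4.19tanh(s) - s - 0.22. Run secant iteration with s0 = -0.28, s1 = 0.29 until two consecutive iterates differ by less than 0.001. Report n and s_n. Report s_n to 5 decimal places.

n = 4, s_n = 0.06911

F(-0.28) = -1.0834723, F(0.29) = 0.6721449
s2 = 0.2900000 − 0.6721449·(0.5700000)/(1.7556172) = 0.0717733;  |Δ| = 0.2182267
F(0.0717733) = 0.0084414
s3 = 0.0717733 − 0.0084414·(-0.2182267)/(-0.6637034) = 0.0689977;  |Δ| = 0.0027756
F(0.0689977) = -0.0003552
s4 = 0.0689977 − (-0.0003552)·(-0.0027756)/(-0.0087966) = 0.0691098;  |Δ| = 0.0001121
|s4 − s3| = 0.0001121 < 0.001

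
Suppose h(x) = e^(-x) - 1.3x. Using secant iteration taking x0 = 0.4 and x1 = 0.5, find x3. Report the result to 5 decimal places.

0.47728

h(0.4) = 0.1503200, h(0.5) = -0.0434693
x2 = 0.5000000 − (-0.0434693)·(0.5000000 − 0.4000000) / (-0.0434693 − 0.1503200) = 0.5000000 − (-0.0043469)/(-0.1937894) = 0.4775688
h(0.4775688) = -0.0005498
x3 = 0.4775688 − (-0.0005498)·(0.4775688 − 0.5000000) / (-0.0005498 − (-0.0434693)) = 0.4775688 − (0.0000123)/(0.0429196) = 0.4772814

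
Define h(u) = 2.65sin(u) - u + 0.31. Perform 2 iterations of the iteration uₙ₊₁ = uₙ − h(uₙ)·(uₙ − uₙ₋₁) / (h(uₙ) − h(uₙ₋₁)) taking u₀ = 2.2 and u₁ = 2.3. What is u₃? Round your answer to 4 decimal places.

2.2950

h(2.2) = 0.252515, h(2.3) = -0.013881
u₂ = 2.300000 − (-0.013881)·(2.300000 − 2.200000) / (-0.013881 − 0.252515) = 2.300000 − (-0.001388)/(-0.266397) = 2.294789
h(2.294789) = 0.000503
u₃ = 2.294789 − 0.000503·(2.294789 − 2.300000) / (0.000503 − (-0.013881)) = 2.294789 − (-0.000003)/(0.014384) = 2.294971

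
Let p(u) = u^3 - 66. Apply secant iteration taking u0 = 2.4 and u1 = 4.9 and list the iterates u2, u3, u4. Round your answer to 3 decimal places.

3.656, 3.966, 4.049

p(2.4) = -52.17600, p(4.9) = 51.64900
u2 = 4.90000 − 51.64900·(4.90000 − 2.40000) / (51.64900 − (-52.17600)) = 4.90000 − (129.12250)/(103.82500) = 3.65634
p(3.65634) = -17.11885
u3 = 3.65634 − (-17.11885)·(3.65634 − 4.90000) / (-17.11885 − 51.64900) = 3.65634 − (21.28994)/(-68.76785) = 3.96594
p(3.96594) = -3.62117
u4 = 3.96594 − (-3.62117)·(3.96594 − 3.65634) / (-3.62117 − (-17.11885)) = 3.96594 − (-1.12108)/(13.49768) = 4.04899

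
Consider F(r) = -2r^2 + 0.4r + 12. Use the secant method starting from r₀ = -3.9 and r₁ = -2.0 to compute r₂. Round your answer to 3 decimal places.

F(-3.9) = -19.98000, F(-2.0) = 3.20000
r₂ = -2.00000 − 3.20000·(-2.00000 − (-3.90000)) / (3.20000 − (-19.98000)) = -2.00000 − (6.08000)/(23.18000) = -2.26230

-2.262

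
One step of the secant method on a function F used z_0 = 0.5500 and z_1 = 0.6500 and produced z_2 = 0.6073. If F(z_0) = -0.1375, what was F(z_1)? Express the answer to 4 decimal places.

The secant line through (0.5500, -0.1375) and (0.6500, F(z_1)) crosses zero at z_2 = 0.6073.
So (0.5500, -0.1375), (0.6500, F(z_1)), (0.6073, 0) are collinear:
F(z_1) = -0.1375 · (0.6500 − 0.6073) / (0.5500 − 0.6073) = -0.1375 · (0.042700)/(-0.057300) = 0.102465

0.1025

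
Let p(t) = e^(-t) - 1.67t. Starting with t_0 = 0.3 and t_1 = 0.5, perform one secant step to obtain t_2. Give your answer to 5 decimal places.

0.40242

p(0.3) = 0.2398182, p(0.5) = -0.2284693
t_2 = 0.5000000 − (-0.2284693)·(0.5000000 − 0.3000000) / (-0.2284693 − 0.2398182) = 0.5000000 − (-0.0456939)/(-0.4682876) = 0.4024235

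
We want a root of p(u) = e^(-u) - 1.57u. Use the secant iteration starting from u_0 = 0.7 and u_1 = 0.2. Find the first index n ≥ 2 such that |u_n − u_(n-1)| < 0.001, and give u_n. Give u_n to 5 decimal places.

n = 4, u_n = 0.41894

p(0.7) = -0.6024147, p(0.2) = 0.5047308
u_2 = 0.2000000 − 0.5047308·(-0.5000000)/(1.1071454) = 0.4279424;  |Δ| = 0.2279424
p(0.4279424) = -0.0200206
u_3 = 0.4279424 − (-0.0200206)·(0.2279424)/(-0.5247513) = 0.4192458;  |Δ| = 0.0086966
p(0.4192458) = -0.0006734
u_4 = 0.4192458 − (-0.0006734)·(-0.0086966)/(0.0193472) = 0.4189431;  |Δ| = 0.0003027
|u_4 − u_3| = 0.0003027 < 0.001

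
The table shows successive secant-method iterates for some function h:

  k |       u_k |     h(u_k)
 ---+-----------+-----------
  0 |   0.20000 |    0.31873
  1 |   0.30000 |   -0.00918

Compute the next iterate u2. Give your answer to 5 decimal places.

u2 = 0.30000 − (-0.00918)·(0.30000 − 0.20000) / (-0.00918 − 0.31873)
   = 0.30000 − (-0.0009180)/(-0.3279100) = 0.2972005

0.29720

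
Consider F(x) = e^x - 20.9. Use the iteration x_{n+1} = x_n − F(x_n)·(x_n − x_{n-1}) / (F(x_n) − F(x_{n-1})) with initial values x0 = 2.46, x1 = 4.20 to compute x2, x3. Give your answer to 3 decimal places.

F(2.46) = -9.19519, F(4.20) = 45.78633
x2 = 4.20000 − 45.78633·(4.20000 − 2.46000) / (45.78633 − (-9.19519)) = 4.20000 − (79.66822)/(54.98152) = 2.75100
F(2.75100) = -5.24172
x3 = 2.75100 − (-5.24172)·(2.75100 − 4.20000) / (-5.24172 − 45.78633) = 2.75100 − (7.59525)/(-51.02805) = 2.89984

2.751, 2.900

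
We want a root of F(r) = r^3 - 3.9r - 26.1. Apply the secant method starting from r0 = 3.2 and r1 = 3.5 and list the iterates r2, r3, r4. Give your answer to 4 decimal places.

F(3.2) = -5.812000, F(3.5) = 3.125000
r2 = 3.500000 − 3.125000·(3.500000 − 3.200000) / (3.125000 − (-5.812000)) = 3.500000 − (0.937500)/(8.937000) = 3.395099
F(3.395099) = -0.206607
r3 = 3.395099 − (-0.206607)·(3.395099 − 3.500000) / (-0.206607 − 3.125000) = 3.395099 − (0.021673)/(-3.331607) = 3.401604
F(3.401604) = -0.006591
r4 = 3.401604 − (-0.006591)·(3.401604 − 3.395099) / (-0.006591 − (-0.206607)) = 3.401604 − (-0.000043)/(0.200016) = 3.401819

3.3951, 3.4016, 3.4018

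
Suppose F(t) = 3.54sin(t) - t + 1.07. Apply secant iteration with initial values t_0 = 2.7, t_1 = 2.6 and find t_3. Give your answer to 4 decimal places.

2.6720

F(2.7) = -0.117075, F(2.6) = 0.294875
t_2 = 2.600000 − 0.294875·(2.600000 − 2.700000) / (0.294875 − (-0.117075)) = 2.600000 − (-0.029487)/(0.411950) = 2.671580
F(2.671580) = 0.001676
t_3 = 2.671580 − 0.001676·(2.671580 − 2.600000) / (0.001676 − 0.294875) = 2.671580 − (0.000120)/(-0.293198) = 2.671990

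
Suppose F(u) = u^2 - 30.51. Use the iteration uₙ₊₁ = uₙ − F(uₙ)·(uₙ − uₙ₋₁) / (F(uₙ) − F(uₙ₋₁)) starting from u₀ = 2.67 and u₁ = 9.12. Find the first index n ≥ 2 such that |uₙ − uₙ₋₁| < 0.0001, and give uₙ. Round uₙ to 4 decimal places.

n = 7, uₙ = 5.5236

F(2.67) = -23.381100, F(9.12) = 52.664400
u₂ = 9.120000 − 52.664400·(6.450000)/(76.045500) = 4.653130;  |Δ| = 4.466870
F(4.653130) = -8.858383
u₃ = 4.653130 − (-8.858383)·(-4.466870)/(-61.522783) = 5.296294;  |Δ| = 0.643164
F(5.296294) = -2.459271
u₄ = 5.296294 − (-2.459271)·(0.643164)/(6.399113) = 5.543471;  |Δ| = 0.247177
F(5.543471) = 0.220072
u₅ = 5.543471 − 0.220072·(0.247177)/(2.679343) = 5.523169;  |Δ| = 0.020302
F(5.523169) = -0.004606
u₆ = 5.523169 − (-0.004606)·(-0.020302)/(-0.224678) = 5.523585;  |Δ| = 0.000416
F(5.523585) = -0.000008
u₇ = 5.523585 − (-0.000008)·(0.000416)/(0.004598) = 5.523586;  |Δ| = 0.000001
|u₇ − u₆| = 0.000001 < 0.0001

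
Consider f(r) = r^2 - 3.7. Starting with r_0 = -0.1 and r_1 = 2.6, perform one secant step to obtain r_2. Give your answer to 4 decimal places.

1.3760

f(-0.1) = -3.690000, f(2.6) = 3.060000
r_2 = 2.600000 − 3.060000·(2.600000 − (-0.100000)) / (3.060000 − (-3.690000)) = 2.600000 − (8.262000)/(6.750000) = 1.376000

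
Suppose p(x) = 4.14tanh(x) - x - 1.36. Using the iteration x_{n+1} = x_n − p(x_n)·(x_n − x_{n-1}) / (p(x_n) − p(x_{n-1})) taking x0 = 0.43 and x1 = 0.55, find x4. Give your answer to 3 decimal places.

0.477

p(0.43) = -0.11197, p(0.55) = 0.16215
x2 = 0.55000 − 0.16215·(0.55000 − 0.43000) / (0.16215 − (-0.11197)) = 0.55000 − (0.01946)/(0.27412) = 0.47902
p(0.47902) = 0.00517
x3 = 0.47902 − 0.00517·(0.47902 − 0.55000) / (0.00517 − 0.16215) = 0.47902 − (-0.00037)/(-0.15699) = 0.47668
p(0.47668) = -0.00026
x4 = 0.47668 − (-0.00026)·(0.47668 − 0.47902) / (-0.00026 − 0.00517) = 0.47668 − (0.00000)/(-0.00543) = 0.47679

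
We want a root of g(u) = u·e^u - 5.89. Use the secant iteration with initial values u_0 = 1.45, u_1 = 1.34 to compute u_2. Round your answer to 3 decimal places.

1.420

g(1.45) = 0.29152, g(1.34) = -0.77248
u_2 = 1.34000 − (-0.77248)·(1.34000 − 1.45000) / (-0.77248 − 0.29152) = 1.34000 − (0.08497)/(-1.06400) = 1.41986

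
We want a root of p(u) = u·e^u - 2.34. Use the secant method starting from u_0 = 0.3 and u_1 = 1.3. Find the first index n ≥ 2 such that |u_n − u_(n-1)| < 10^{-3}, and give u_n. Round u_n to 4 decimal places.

n = 6, u_n = 0.9265

p(0.3) = -1.935042, p(1.3) = 2.430086
u_2 = 1.300000 − 2.430086·(1.000000)/(4.365128) = 0.743296;  |Δ| = 0.556704
p(0.743296) = -0.776957
u_3 = 0.743296 − (-0.776957)·(-0.556704)/(-3.207043) = 0.878166;  |Δ| = 0.134871
p(0.878166) = -0.226708
u_4 = 0.878166 − (-0.226708)·(0.134871)/(0.550249) = 0.933734;  |Δ| = 0.055568
p(0.933734) = 0.035412
u_5 = 0.933734 − 0.035412·(0.055568)/(0.262120) = 0.926227;  |Δ| = 0.007507
p(0.926227) = -0.001309
u_6 = 0.926227 − (-0.001309)·(-0.007507)/(-0.036721) = 0.926495;  |Δ| = 0.000268
|u_6 − u_5| = 0.000268 < 10^{-3}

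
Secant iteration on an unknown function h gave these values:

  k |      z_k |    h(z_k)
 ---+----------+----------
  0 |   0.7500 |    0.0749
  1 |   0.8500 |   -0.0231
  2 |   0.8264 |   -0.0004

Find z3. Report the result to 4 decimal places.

0.8260

z3 = 0.8264 − (-0.0004)·(0.8264 − 0.8500) / (-0.0004 − (-0.0231))
   = 0.8264 − (0.000009)/(0.022700) = 0.825984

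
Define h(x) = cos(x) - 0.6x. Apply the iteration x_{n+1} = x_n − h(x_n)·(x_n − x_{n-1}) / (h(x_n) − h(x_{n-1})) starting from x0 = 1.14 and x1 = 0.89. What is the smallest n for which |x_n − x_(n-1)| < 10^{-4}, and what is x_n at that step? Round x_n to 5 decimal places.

h(1.14) = -0.2664055, h(0.89) = 0.0954120
x2 = 0.8900000 − 0.0954120·(-0.2500000)/(0.3618175) = 0.9559255;  |Δ| = 0.0659255
h(0.9559255) = 0.0032977
x3 = 0.9559255 − 0.0032977·(0.0659255)/(-0.0921143) = 0.9582856;  |Δ| = 0.0023601
h(0.9582856) = -0.0000479
x4 = 0.9582856 − (-0.0000479)·(0.0023601)/(-0.0033456) = 0.9582519;  |Δ| = 0.0000338
|x4 − x3| = 0.0000338 < 10^{-4}

n = 4, x_n = 0.95825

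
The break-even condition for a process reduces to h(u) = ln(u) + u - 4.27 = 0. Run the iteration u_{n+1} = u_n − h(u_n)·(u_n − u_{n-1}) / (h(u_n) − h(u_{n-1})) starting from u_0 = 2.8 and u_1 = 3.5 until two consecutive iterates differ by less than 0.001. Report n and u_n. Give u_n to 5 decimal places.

h(2.8) = -0.4403806, h(3.5) = 0.4827630
u_2 = 3.5000000 − 0.4827630·(0.7000000)/(0.9231436) = 3.1339312;  |Δ| = 0.3660688
h(3.1339312) = 0.0062194
u_3 = 3.1339312 − 0.0062194·(-0.3660688)/(-0.4765436) = 3.1291536;  |Δ| = 0.0047776
h(3.1291536) = -0.0000838
u_4 = 3.1291536 − (-0.0000838)·(-0.0047776)/(-0.0063032) = 3.1292172;  |Δ| = 0.0000635
|u_4 − u_3| = 0.0000635 < 0.001

n = 4, u_n = 3.12922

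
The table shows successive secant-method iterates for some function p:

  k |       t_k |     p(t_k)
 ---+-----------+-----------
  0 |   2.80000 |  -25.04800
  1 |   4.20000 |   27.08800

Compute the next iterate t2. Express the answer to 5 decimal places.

3.47261

t2 = 4.20000 − 27.08800·(4.20000 − 2.80000) / (27.08800 − (-25.04800))
   = 4.20000 − (37.9232000)/(52.1360000) = 3.4726101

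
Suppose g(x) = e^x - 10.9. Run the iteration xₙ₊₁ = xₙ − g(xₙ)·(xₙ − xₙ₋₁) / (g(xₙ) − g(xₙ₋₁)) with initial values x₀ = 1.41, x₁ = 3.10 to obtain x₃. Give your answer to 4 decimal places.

2.2763

g(1.41) = -6.804045, g(3.10) = 11.297951
x₂ = 3.100000 − 11.297951·(3.100000 − 1.410000) / (11.297951 − (-6.804045)) = 3.100000 − (19.093538)/(18.101996) = 2.045225
g(2.045225) = -3.169104
x₃ = 2.045225 − (-3.169104)·(2.045225 − 3.100000) / (-3.169104 − 11.297951) = 2.045225 − (3.342693)/(-14.467056) = 2.276280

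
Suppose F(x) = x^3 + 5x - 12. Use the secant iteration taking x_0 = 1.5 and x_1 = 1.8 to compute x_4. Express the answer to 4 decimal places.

1.5924

F(1.5) = -1.125000, F(1.8) = 2.832000
x_2 = 1.800000 − 2.832000·(1.800000 − 1.500000) / (2.832000 − (-1.125000)) = 1.800000 − (0.849600)/(3.957000) = 1.585292
F(1.585292) = -0.089464
x_3 = 1.585292 − (-0.089464)·(1.585292 − 1.800000) / (-0.089464 − 2.832000) = 1.585292 − (0.019209)/(-2.921464) = 1.591867
F(1.591867) = -0.006811
x_4 = 1.591867 − (-0.006811)·(1.591867 − 1.585292) / (-0.006811 − (-0.089464)) = 1.591867 − (-0.000045)/(0.082653) = 1.592409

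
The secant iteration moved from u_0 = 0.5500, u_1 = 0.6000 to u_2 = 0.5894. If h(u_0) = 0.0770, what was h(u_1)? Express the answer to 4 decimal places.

The secant line through (0.5500, 0.0770) and (0.6000, h(u_1)) crosses zero at u_2 = 0.5894.
So (0.5500, 0.0770), (0.6000, h(u_1)), (0.5894, 0) are collinear:
h(u_1) = 0.0770 · (0.6000 − 0.5894) / (0.5500 − 0.5894) = 0.0770 · (0.010600)/(-0.039400) = -0.020716

-0.0207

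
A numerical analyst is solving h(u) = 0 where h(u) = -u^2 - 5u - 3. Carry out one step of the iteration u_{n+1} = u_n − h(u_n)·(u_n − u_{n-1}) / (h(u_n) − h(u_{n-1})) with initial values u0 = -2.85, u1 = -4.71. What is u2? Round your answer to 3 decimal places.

-4.072

h(-2.85) = 3.12750, h(-4.71) = -1.63410
u2 = -4.71000 − (-1.63410)·(-4.71000 − (-2.85000)) / (-1.63410 − 3.12750) = -4.71000 − (3.03943)/(-4.76160) = -4.07168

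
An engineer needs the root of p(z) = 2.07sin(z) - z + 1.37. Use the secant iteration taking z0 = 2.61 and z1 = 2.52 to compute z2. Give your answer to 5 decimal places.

p(2.61) = -0.1907028, p(2.52) = 0.0554244
z2 = 2.5200000 − 0.0554244·(2.5200000 − 2.6100000) / (0.0554244 − (-0.1907028)) = 2.5200000 − (-0.0049882)/(0.2461273) = 2.5402668

2.54027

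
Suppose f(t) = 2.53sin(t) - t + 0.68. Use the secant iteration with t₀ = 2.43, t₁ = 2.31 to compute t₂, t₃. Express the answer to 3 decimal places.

2.395, 2.396

f(2.43) = -0.09781, f(2.31) = 0.23968
t₂ = 2.31000 − 0.23968·(2.31000 − 2.43000) / (0.23968 − (-0.09781)) = 2.31000 − (-0.02876)/(0.33749) = 2.39522
f(2.39522) = 0.00259
t₃ = 2.39522 − 0.00259·(2.39522 − 2.31000) / (0.00259 − 0.23968) = 2.39522 − (0.00022)/(-0.23709) = 2.39615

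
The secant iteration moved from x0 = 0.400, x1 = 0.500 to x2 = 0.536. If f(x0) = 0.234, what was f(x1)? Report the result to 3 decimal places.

The secant line through (0.400, 0.234) and (0.500, f(x1)) crosses zero at x2 = 0.536.
So (0.400, 0.234), (0.500, f(x1)), (0.536, 0) are collinear:
f(x1) = 0.234 · (0.500 − 0.536) / (0.400 − 0.536) = 0.234 · (-0.03600)/(-0.13600) = 0.06194

0.062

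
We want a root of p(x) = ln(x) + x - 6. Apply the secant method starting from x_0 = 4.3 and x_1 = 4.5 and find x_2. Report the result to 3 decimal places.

4.497

p(4.3) = -0.24138, p(4.5) = 0.00408
x_2 = 4.50000 − 0.00408·(4.50000 − 4.30000) / (0.00408 − (-0.24138)) = 4.50000 − (0.00082)/(0.24546) = 4.49668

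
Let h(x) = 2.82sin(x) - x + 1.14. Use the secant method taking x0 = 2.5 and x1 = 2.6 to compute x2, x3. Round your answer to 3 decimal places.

2.598, 2.598

h(2.5) = 0.32769, h(2.6) = -0.00629
x2 = 2.60000 − (-0.00629)·(2.60000 − 2.50000) / (-0.00629 − 0.32769) = 2.60000 − (-0.00063)/(-0.33398) = 2.59812
h(2.59812) = 0.00014
x3 = 2.59812 − 0.00014·(2.59812 − 2.60000) / (0.00014 − (-0.00629)) = 2.59812 − (0.00000)/(0.00643) = 2.59816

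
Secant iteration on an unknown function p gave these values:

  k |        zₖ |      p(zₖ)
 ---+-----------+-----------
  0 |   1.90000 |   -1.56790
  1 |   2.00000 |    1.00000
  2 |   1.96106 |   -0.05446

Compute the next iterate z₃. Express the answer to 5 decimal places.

z₃ = 1.96106 − (-0.05446)·(1.96106 − 2.00000) / (-0.05446 − 1.00000)
   = 1.96106 − (0.0021207)/(-1.0544600) = 1.9630711

1.96307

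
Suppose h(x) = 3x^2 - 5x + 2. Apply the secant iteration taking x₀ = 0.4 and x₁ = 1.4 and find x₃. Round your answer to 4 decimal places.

h(0.4) = 0.480000, h(1.4) = 0.880000
x₂ = 1.400000 − 0.880000·(1.400000 − 0.400000) / (0.880000 − 0.480000) = 1.400000 − (0.880000)/(0.400000) = -0.800000
h(-0.800000) = 7.920000
x₃ = -0.800000 − 7.920000·(-0.800000 − 1.400000) / (7.920000 − 0.880000) = -0.800000 − (-17.424000)/(7.040000) = 1.675000

1.6750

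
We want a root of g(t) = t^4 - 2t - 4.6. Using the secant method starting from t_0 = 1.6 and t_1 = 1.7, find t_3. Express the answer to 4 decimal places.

1.6796

g(1.6) = -1.246400, g(1.7) = 0.352100
t_2 = 1.700000 − 0.352100·(1.700000 − 1.600000) / (0.352100 − (-1.246400)) = 1.700000 − (0.035210)/(1.598500) = 1.677973
g(1.677973) = -0.028378
t_3 = 1.677973 − (-0.028378)·(1.677973 − 1.700000) / (-0.028378 − 0.352100) = 1.677973 − (0.000625)/(-0.380478) = 1.679616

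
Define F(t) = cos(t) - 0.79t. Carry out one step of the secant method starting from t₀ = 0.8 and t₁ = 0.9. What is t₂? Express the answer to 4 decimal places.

0.8420

F(0.8) = 0.064707, F(0.9) = -0.089390
t₂ = 0.900000 − (-0.089390)·(0.900000 − 0.800000) / (-0.089390 − 0.064707) = 0.900000 − (-0.008939)/(-0.154097) = 0.841991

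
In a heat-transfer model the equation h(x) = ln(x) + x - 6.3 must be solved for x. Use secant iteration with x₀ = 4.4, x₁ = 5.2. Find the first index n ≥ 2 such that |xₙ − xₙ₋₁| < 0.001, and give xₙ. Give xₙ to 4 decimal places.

n = 4, xₙ = 4.7433

h(4.4) = -0.418395, h(5.2) = 0.548659
x₂ = 5.200000 − 0.548659·(0.800000)/(0.967054) = 4.746120;  |Δ| = 0.453880
h(4.746120) = 0.003447
x₃ = 4.746120 − 0.003447·(-0.453880)/(-0.545212) = 4.743250;  |Δ| = 0.002870
h(4.743250) = -0.000027
x₄ = 4.743250 − (-0.000027)·(-0.002870)/(-0.003474) = 4.743273;  |Δ| = 0.000023
|x₄ − x₃| = 0.000023 < 0.001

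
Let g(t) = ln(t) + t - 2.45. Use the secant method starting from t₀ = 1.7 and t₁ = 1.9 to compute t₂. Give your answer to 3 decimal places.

1.841

g(1.7) = -0.21937, g(1.9) = 0.09185
t₂ = 1.90000 − 0.09185·(1.90000 − 1.70000) / (0.09185 − (-0.21937)) = 1.90000 − (0.01837)/(0.31123) = 1.84097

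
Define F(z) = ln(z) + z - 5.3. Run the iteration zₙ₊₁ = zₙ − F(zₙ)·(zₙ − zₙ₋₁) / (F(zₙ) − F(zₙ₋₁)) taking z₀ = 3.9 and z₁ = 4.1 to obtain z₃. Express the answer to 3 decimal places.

F(3.9) = -0.03902, F(4.1) = 0.21099
z₂ = 4.10000 − 0.21099·(4.10000 − 3.90000) / (0.21099 − (-0.03902)) = 4.10000 − (0.04220)/(0.25001) = 3.93122
F(3.93122) = 0.00017
z₃ = 3.93122 − 0.00017·(3.93122 − 4.10000) / (0.00017 − 0.21099) = 3.93122 − (-0.00003)/(-0.21082) = 3.93108

3.931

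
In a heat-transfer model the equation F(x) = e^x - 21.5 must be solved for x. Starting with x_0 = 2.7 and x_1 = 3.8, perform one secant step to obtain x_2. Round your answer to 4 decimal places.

2.9442

F(2.7) = -6.620268, F(3.8) = 23.201184
x_2 = 3.800000 − 23.201184·(3.800000 − 2.700000) / (23.201184 − (-6.620268)) = 3.800000 − (25.521303)/(29.821453) = 2.944197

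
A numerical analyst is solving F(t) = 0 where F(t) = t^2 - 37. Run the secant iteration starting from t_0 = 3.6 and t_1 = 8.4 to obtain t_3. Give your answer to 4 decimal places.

F(3.6) = -24.040000, F(8.4) = 33.560000
t_2 = 8.400000 − 33.560000·(8.400000 − 3.600000) / (33.560000 − (-24.040000)) = 8.400000 − (161.088000)/(57.600000) = 5.603333
F(5.603333) = -5.602656
t_3 = 5.603333 − (-5.602656)·(5.603333 − 8.400000) / (-5.602656 − 33.560000) = 5.603333 − (15.668760)/(-39.162656) = 6.003428

6.0034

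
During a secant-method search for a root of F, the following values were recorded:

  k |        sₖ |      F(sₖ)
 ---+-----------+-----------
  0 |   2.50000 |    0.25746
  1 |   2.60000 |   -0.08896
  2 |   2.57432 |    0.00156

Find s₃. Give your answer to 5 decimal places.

s₃ = 2.57432 − 0.00156·(2.57432 − 2.60000) / (0.00156 − (-0.08896))
   = 2.57432 − (-0.0000401)/(0.0905200) = 2.5747626

2.57476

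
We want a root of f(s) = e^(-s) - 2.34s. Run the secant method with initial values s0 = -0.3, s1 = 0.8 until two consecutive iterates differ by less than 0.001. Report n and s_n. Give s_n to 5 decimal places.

f(-0.3) = 2.0518588, f(0.8) = -1.4226710
s2 = 0.8000000 − (-1.4226710)·(1.1000000)/(-3.4745298) = 0.3495972;  |Δ| = 0.4504028
f(0.3495972) = -0.1130853
s3 = 0.3495972 − (-0.1130853)·(-0.4504028)/(1.3095857) = 0.3107040;  |Δ| = 0.0388932
f(0.3107040) = 0.0058835
s4 = 0.3107040 − 0.0058835·(-0.0388932)/(0.1189688) = 0.3126274;  |Δ| = 0.0019234
f(0.3126274) = -0.0000257
s5 = 0.3126274 − (-0.0000257)·(0.0019234)/(-0.0059092) = 0.3126190;  |Δ| = 0.0000084
|s5 − s4| = 0.0000084 < 0.001

n = 5, s_n = 0.31262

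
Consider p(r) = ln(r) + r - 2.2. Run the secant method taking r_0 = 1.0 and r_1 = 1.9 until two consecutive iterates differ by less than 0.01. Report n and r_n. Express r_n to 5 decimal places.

p(1.0) = -1.2000000, p(1.9) = 0.3418539
r_2 = 1.9000000 − 0.3418539·(0.9000000)/(1.5418539) = 1.7004555;  |Δ| = 0.1995445
p(1.7004555) = 0.0313516
r_3 = 1.7004555 − 0.0313516·(-0.1995445)/(-0.3105023) = 1.6803073;  |Δ| = 0.0201481
p(1.6803073) = -0.0007160
r_4 = 1.6803073 − (-0.0007160)·(-0.0201481)/(-0.0320676) = 1.6807572;  |Δ| = 0.0004498
|r_4 − r_3| = 0.0004498 < 0.01

n = 4, r_n = 1.68076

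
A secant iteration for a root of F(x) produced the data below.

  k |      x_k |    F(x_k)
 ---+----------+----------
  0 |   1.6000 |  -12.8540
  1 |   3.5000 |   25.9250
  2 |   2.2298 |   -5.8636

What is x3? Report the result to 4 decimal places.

2.4641

x3 = 2.2298 − (-5.8636)·(2.2298 − 3.5000) / (-5.8636 − 25.9250)
   = 2.2298 − (7.447945)/(-31.788600) = 2.464096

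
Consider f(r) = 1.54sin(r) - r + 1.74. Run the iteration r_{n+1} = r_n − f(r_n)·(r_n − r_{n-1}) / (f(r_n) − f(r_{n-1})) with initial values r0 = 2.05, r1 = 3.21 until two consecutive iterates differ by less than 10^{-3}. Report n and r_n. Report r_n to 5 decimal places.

n = 5, r_n = 2.57135

f(2.05) = 1.0565380, f(3.21) = -1.5752652
r2 = 3.2100000 − (-1.5752652)·(1.1600000)/(-2.6318032) = 2.5156823;  |Δ| = 0.6943177
f(2.5156823) = 0.1265041
r3 = 2.5156823 − 0.1265041·(-0.6943177)/(1.7017693) = 2.5672956;  |Δ| = 0.0516134
f(2.5672956) = 0.0093012
r4 = 2.5672956 − 0.0093012·(0.0516134)/(-0.1172029) = 2.5713917;  |Δ| = 0.0040960
f(2.5713917) = -0.0000978
r5 = 2.5713917 − (-0.0000978)·(0.0040960)/(-0.0093990) = 2.5713491;  |Δ| = 0.0000426
|r5 − r4| = 0.0000426 < 10^{-3}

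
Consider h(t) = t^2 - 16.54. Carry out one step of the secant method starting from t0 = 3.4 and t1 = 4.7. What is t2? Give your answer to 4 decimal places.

4.0148

h(3.4) = -4.980000, h(4.7) = 5.550000
t2 = 4.700000 − 5.550000·(4.700000 − 3.400000) / (5.550000 − (-4.980000)) = 4.700000 − (7.215000)/(10.530000) = 4.014815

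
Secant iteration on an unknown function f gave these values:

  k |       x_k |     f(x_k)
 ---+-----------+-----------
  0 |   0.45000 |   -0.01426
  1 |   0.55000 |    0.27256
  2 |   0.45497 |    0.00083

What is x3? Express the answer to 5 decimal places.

x3 = 0.45497 − 0.00083·(0.45497 − 0.55000) / (0.00083 − 0.27256)
   = 0.45497 − (-0.0000789)/(-0.2717300) = 0.4546797

0.45468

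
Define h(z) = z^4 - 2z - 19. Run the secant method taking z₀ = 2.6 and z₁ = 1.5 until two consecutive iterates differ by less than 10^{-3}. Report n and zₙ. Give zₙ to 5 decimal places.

n = 7, zₙ = 2.19937

h(2.6) = 21.4976000, h(1.5) = -16.9375000
z₂ = 1.5000000 − (-16.9375000)·(-1.1000000)/(-38.4351000) = 1.9847457;  |Δ| = 0.4847457
h(1.9847457) = -7.4520723
z₃ = 1.9847457 − (-7.4520723)·(0.4847457)/(9.4854277) = 2.3655783;  |Δ| = 0.3808326
h(2.3655783) = 7.5836202
z₄ = 2.3655783 − 7.5836202·(0.3808326)/(15.0356925) = 2.1734961;  |Δ| = 0.1920823
h(2.1734961) = -1.0300121
z₅ = 2.1734961 − (-1.0300121)·(-0.1920823)/(-8.6136323) = 2.1964651;  |Δ| = 0.0229691
h(2.1964651) = -0.1175255
z₆ = 2.1964651 − (-0.1175255)·(0.0229691)/(0.9124866) = 2.1994235;  |Δ| = 0.0029583
h(2.1994235) = 0.0022068
z₇ = 2.1994235 − 0.0022068·(0.0029583)/(0.1197324) = 2.1993689;  |Δ| = 0.0000545
|z₇ − z₆| = 0.0000545 < 10^{-3}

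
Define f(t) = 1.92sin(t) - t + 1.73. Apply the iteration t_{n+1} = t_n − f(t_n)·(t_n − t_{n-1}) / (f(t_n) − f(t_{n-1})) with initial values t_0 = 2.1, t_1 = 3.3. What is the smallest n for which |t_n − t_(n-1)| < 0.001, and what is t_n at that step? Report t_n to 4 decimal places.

f(2.1) = 1.287362, f(3.3) = -1.872872
t_2 = 3.300000 − (-1.872872)·(1.200000)/(-3.160234) = 2.588835;  |Δ| = 0.711165
f(2.588835) = 0.149233
t_3 = 2.588835 − 0.149233·(-0.711165)/(2.022105) = 2.641320;  |Δ| = 0.052485
f(2.641320) = 0.009636
t_4 = 2.641320 − 0.009636·(0.052485)/(-0.139597) = 2.644943;  |Δ| = 0.003623
f(2.644943) = -0.000096
t_5 = 2.644943 − (-0.000096)·(0.003623)/(-0.009733) = 2.644907;  |Δ| = 0.000036
|t_5 − t_4| = 0.000036 < 0.001

n = 5, t_n = 2.6449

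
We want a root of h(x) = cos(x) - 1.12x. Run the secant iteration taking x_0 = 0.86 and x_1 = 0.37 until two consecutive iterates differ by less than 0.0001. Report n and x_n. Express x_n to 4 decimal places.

h(0.86) = -0.310763, h(0.37) = 0.517927
x_2 = 0.370000 − 0.517927·(-0.490000)/(0.828690) = 0.676248;  |Δ| = 0.306248
h(0.676248) = 0.022529
x_3 = 0.676248 − 0.022529·(0.306248)/(-0.495398) = 0.690175;  |Δ| = 0.013927
h(0.690175) = -0.001861
x_4 = 0.690175 − (-0.001861)·(0.013927)/(-0.024390) = 0.689112;  |Δ| = 0.001063
h(0.689112) = 0.000005
x_5 = 0.689112 − 0.000005·(-0.001063)/(0.001867) = 0.689115;  |Δ| = 0.000003
|x_5 − x_4| = 0.000003 < 0.0001

n = 5, x_n = 0.6891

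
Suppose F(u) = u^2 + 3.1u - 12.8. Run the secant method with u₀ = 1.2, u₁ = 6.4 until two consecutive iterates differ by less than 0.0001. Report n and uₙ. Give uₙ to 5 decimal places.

F(1.2) = -7.6400000, F(6.4) = 48.0000000
u₂ = 6.4000000 − 48.0000000·(5.2000000)/(55.6400000) = 1.9140187;  |Δ| = 4.4859813
F(1.9140187) = -3.2030745
u₃ = 1.9140187 − (-3.2030745)·(-4.4859813)/(-51.2030745) = 2.1946451;  |Δ| = 0.2806264
F(2.1946451) = -1.1801334
u₄ = 2.1946451 − (-1.1801334)·(0.2806264)/(2.0229411) = 2.3583555;  |Δ| = 0.1637104
F(2.3583555) = 0.0727426
u₅ = 2.3583555 − 0.0727426·(0.1637104)/(1.2528760) = 2.3488504;  |Δ| = 0.0095051
F(2.3488504) = -0.0014657
u₆ = 2.3488504 − (-0.0014657)·(-0.0095051)/(-0.0742083) = 2.3490381;  |Δ| = 0.0001877
F(2.3490381) = -0.0000017
u₇ = 2.3490381 − (-0.0000017)·(0.0001877)/(0.0014640) = 2.3490383;  |Δ| = 0.0000002
|u₇ − u₆| = 0.0000002 < 0.0001

n = 7, uₙ = 2.34904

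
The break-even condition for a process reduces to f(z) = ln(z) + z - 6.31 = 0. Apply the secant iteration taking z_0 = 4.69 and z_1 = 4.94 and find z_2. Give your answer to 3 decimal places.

4.752

f(4.69) = -0.07457, f(4.94) = 0.22737
z_2 = 4.94000 − 0.22737·(4.94000 − 4.69000) / (0.22737 − (-0.07457)) = 4.94000 − (0.05684)/(0.30193) = 4.75174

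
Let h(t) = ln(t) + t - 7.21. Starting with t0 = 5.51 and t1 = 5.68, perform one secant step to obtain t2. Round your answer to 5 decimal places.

h(5.51) = 0.0065646, h(5.68) = 0.2069512
t2 = 5.6800000 − 0.2069512·(5.6800000 − 5.5100000) / (0.2069512 − 0.0065646) = 5.6800000 − (0.0351817)/(0.2003866) = 5.5044308

5.50443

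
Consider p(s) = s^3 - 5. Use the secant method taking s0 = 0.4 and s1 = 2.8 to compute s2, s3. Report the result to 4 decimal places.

0.9412, 1.3079

p(0.4) = -4.936000, p(2.8) = 16.952000
s2 = 2.800000 − 16.952000·(2.800000 − 0.400000) / (16.952000 − (-4.936000)) = 2.800000 − (40.684800)/(21.888000) = 0.941228
p(0.941228) = -4.166156
s3 = 0.941228 − (-4.166156)·(0.941228 − 2.800000) / (-4.166156 − 16.952000) = 0.941228 − (7.743935)/(-21.118156) = 1.307924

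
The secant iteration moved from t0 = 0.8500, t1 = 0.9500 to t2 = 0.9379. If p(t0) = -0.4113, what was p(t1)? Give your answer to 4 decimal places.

The secant line through (0.8500, -0.4113) and (0.9500, p(t1)) crosses zero at t2 = 0.9379.
So (0.8500, -0.4113), (0.9500, p(t1)), (0.9379, 0) are collinear:
p(t1) = -0.4113 · (0.9500 − 0.9379) / (0.8500 − 0.9379) = -0.4113 · (0.012100)/(-0.087900) = 0.056618

0.0566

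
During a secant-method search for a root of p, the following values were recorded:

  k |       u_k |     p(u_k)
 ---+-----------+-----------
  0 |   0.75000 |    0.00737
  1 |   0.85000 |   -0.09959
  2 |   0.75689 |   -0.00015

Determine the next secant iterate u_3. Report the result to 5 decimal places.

u_3 = 0.75689 − (-0.00015)·(0.75689 − 0.85000) / (-0.00015 − (-0.09959))
   = 0.75689 − (0.0000140)/(0.0994400) = 0.7567495

0.75675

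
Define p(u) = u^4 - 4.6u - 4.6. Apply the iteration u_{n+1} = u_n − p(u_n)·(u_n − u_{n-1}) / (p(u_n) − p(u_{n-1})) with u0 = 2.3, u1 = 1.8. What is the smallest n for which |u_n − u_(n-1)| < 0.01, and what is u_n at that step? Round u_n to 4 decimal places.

p(2.3) = 12.804100, p(1.8) = -2.382400
u2 = 1.800000 − (-2.382400)·(-0.500000)/(-15.186500) = 1.878438;  |Δ| = 0.078438
p(1.878438) = -0.790294
u3 = 1.878438 − (-0.790294)·(0.078438)/(1.592106) = 1.917373;  |Δ| = 0.038935
p(1.917373) = 0.095416
u4 = 1.917373 − 0.095416·(0.038935)/(0.885710) = 1.913179;  |Δ| = 0.004194
|u4 − u3| = 0.004194 < 0.01

n = 4, u_n = 1.9132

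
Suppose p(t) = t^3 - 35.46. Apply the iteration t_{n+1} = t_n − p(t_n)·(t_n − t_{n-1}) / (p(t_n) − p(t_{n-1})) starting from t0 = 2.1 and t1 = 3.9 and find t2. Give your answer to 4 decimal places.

3.0421

p(2.1) = -26.199000, p(3.9) = 23.859000
t2 = 3.900000 − 23.859000·(3.900000 − 2.100000) / (23.859000 − (-26.199000)) = 3.900000 − (42.946200)/(50.058000) = 3.042071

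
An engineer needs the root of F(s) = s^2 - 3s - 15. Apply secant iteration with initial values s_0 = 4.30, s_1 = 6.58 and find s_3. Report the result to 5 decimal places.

5.63706

F(4.30) = -9.4100000, F(6.58) = 8.5564000
s_2 = 6.5800000 − 8.5564000·(6.5800000 − 4.3000000) / (8.5564000 − (-9.4100000)) = 6.5800000 − (19.5085920)/(17.9664000) = 5.4941624
F(5.4941624) = -1.2966664
s_3 = 5.4941624 − (-1.2966664)·(5.4941624 − 6.5800000) / (-1.2966664 − 8.5564000) = 5.4941624 − (1.4079691)/(-9.8530664) = 5.6370590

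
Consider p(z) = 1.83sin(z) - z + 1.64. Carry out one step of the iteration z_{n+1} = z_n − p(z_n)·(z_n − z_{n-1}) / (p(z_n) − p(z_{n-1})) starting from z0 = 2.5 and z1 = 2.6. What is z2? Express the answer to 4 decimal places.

2.5934

p(2.5) = 0.235204, p(2.6) = -0.016632
z2 = 2.600000 − (-0.016632)·(2.600000 − 2.500000) / (-0.016632 − 0.235204) = 2.600000 − (-0.001663)/(-0.251837) = 2.593396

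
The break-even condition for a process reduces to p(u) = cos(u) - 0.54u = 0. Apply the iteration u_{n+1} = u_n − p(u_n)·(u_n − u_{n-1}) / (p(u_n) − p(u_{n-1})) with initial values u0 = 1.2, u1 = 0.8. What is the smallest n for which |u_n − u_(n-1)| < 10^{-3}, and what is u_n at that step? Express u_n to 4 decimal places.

p(1.2) = -0.285642, p(0.8) = 0.264707
u2 = 0.800000 − 0.264707·(-0.400000)/(0.550349) = 0.992392;  |Δ| = 0.192392
p(0.992392) = 0.010797
u3 = 0.992392 − 0.010797·(0.192392)/(-0.253910) = 1.000573;  |Δ| = 0.008181
p(1.000573) = -0.000489
u4 = 1.000573 − (-0.000489)·(0.008181)/(-0.011286) = 1.000218;  |Δ| = 0.000355
|u4 − u3| = 0.000355 < 10^{-3}

n = 4, u_n = 1.0002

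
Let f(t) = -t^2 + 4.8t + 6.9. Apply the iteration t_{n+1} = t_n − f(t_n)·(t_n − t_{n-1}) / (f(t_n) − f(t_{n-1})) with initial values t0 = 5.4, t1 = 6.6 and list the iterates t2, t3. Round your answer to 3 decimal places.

f(5.4) = 3.66000, f(6.6) = -4.98000
t2 = 6.60000 − (-4.98000)·(6.60000 − 5.40000) / (-4.98000 − 3.66000) = 6.60000 − (-5.97600)/(-8.64000) = 5.90833
f(5.90833) = 0.35160
t3 = 5.90833 − 0.35160·(5.90833 − 6.60000) / (0.35160 − (-4.98000)) = 5.90833 − (-0.24319)/(5.33160) = 5.95395

5.908, 5.954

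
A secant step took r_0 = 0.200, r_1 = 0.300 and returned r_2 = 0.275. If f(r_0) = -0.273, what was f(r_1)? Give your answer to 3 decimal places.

The secant line through (0.200, -0.273) and (0.300, f(r_1)) crosses zero at r_2 = 0.275.
So (0.200, -0.273), (0.300, f(r_1)), (0.275, 0) are collinear:
f(r_1) = -0.273 · (0.300 − 0.275) / (0.200 − 0.275) = -0.273 · (0.02500)/(-0.07500) = 0.09100

0.091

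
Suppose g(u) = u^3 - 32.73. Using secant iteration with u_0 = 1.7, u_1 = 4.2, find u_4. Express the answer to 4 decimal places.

3.2231

g(1.7) = -27.817000, g(4.2) = 41.358000
u_2 = 4.200000 − 41.358000·(4.200000 − 1.700000) / (41.358000 − (-27.817000)) = 4.200000 − (103.395000)/(69.175000) = 2.705313
g(2.705313) = -12.930584
u_3 = 2.705313 − (-12.930584)·(2.705313 − 4.200000) / (-12.930584 − 41.358000) = 2.705313 − (19.327181)/(-54.288584) = 3.061321
g(3.061321) = -4.040265
u_4 = 3.061321 − (-4.040265)·(3.061321 − 2.705313) / (-4.040265 − (-12.930584)) = 3.061321 − (-1.438368)/(8.890319) = 3.223111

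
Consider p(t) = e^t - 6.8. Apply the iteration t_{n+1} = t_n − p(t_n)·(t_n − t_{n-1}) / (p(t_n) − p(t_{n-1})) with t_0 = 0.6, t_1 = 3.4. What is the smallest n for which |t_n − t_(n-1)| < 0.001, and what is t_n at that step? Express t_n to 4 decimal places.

n = 8, t_n = 1.9169

p(0.6) = -4.977881, p(3.4) = 23.164100
t_2 = 3.400000 − 23.164100·(2.800000)/(28.141981) = 1.095277;  |Δ| = 2.304723
p(1.095277) = -3.809990
t_3 = 1.095277 − (-3.809990)·(-2.304723)/(-26.974090) = 1.420810;  |Δ| = 0.325534
p(1.420810) = -2.659526
t_4 = 1.420810 − (-2.659526)·(0.325534)/(1.150464) = 2.173346;  |Δ| = 0.752535
p(2.173346) = 1.987636
t_5 = 2.173346 − 1.987636·(0.752535)/(4.647162) = 1.851479;  |Δ| = 0.321867
p(1.851479) = -0.430767
t_6 = 1.851479 − (-0.430767)·(-0.321867)/(-2.418403) = 1.908810;  |Δ| = 0.057331
p(1.908810) = -0.054942
t_7 = 1.908810 − (-0.054942)·(0.057331)/(0.375825) = 1.917191;  |Δ| = 0.008381
p(1.917191) = 0.001828
t_8 = 1.917191 − 0.001828·(0.008381)/(0.056770) = 1.916922;  |Δ| = 0.000270
|t_8 − t_7| = 0.000270 < 0.001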